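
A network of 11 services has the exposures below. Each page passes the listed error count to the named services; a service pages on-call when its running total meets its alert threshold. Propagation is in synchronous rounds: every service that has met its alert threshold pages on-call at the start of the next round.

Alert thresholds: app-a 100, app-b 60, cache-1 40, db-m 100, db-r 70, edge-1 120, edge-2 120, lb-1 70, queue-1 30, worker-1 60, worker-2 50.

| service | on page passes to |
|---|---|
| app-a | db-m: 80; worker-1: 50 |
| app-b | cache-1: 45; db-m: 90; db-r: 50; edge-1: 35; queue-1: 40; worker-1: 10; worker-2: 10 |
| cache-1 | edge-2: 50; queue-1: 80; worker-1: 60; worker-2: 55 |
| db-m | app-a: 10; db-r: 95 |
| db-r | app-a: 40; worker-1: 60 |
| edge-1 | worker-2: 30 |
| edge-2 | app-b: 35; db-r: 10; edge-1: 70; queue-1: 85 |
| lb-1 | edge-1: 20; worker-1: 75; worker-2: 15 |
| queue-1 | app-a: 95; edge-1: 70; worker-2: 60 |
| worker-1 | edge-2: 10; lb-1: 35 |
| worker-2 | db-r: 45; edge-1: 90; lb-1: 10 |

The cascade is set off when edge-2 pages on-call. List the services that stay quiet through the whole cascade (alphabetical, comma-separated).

Round 1 — edge-2 pages on-call (initial).
  app-b: +35 → 35 < 60
  db-r: +10 → 10 < 70
  edge-1: +70 → 70 < 120
  queue-1: +85 → 85 ≥ 30
Round 2 — queue-1 pages on-call.
  app-a: +95 → 95 < 100
  edge-1: +70 → 140 ≥ 120
  worker-2: +60 → 60 ≥ 50
Round 3 — edge-1, worker-2 page on-call.
  db-r: +45 → 55 < 70
  lb-1: +10 → 10 < 70
No further pages.

app-a, app-b, cache-1, db-m, db-r, lb-1, worker-1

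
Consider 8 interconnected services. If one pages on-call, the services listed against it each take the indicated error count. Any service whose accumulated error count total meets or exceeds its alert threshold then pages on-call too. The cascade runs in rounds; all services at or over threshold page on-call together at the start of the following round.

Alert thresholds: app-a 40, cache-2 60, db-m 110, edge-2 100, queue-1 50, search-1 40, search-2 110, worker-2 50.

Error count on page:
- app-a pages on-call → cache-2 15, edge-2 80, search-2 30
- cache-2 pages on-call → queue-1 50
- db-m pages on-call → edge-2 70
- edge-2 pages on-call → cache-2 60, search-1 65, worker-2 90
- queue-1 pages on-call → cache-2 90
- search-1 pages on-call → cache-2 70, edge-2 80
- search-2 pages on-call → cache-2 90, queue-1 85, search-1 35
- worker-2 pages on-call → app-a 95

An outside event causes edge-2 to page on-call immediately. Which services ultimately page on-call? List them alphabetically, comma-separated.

app-a, cache-2, edge-2, queue-1, search-1, worker-2

Round 1 — edge-2 pages on-call (initial).
  cache-2: +60 → 60 ≥ 60
  search-1: +65 → 65 ≥ 40
  worker-2: +90 → 90 ≥ 50
Round 2 — cache-2, search-1, worker-2 page on-call.
  app-a: +95 → 95 ≥ 40
  queue-1: +50 → 50 ≥ 50
Round 3 — app-a, queue-1 page on-call.
  search-2: +30 → 30 < 110
No further pages.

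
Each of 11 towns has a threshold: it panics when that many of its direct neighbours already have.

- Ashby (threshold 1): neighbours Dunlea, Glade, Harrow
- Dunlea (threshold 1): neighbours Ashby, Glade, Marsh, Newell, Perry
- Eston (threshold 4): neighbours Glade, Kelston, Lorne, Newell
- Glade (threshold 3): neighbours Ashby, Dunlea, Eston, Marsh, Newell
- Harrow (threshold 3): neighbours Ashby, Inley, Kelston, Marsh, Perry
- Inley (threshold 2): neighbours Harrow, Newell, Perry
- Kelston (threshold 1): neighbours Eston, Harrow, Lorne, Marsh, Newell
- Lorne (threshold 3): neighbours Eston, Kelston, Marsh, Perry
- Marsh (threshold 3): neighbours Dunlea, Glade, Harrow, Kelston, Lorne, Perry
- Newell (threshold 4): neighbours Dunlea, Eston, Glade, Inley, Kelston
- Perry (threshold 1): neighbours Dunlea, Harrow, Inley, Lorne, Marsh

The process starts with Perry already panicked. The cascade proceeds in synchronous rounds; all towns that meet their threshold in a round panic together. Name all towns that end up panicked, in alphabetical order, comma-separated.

Ashby, Dunlea, Perry

Round 1 — Perry panics (initial).
Round 2 — checking thresholds:
  Dunlea: 1 of 5 neighbours ≥ 1, panics.
  Harrow: 1 of 5 neighbours < 3, below threshold.
  Inley: 1 of 3 neighbours < 2, below threshold.
  Lorne: 1 of 4 neighbours < 3, below threshold.
  Marsh: 1 of 6 neighbours < 3, below threshold.
Round 3 — checking thresholds:
  Ashby: 1 of 3 neighbours ≥ 1, panics.
  Glade: 1 of 5 neighbours < 3, below threshold.
  Harrow: 1 of 5 neighbours < 3, below threshold.
  Inley: 1 of 3 neighbours < 2, below threshold.
  Lorne: 1 of 4 neighbours < 3, below threshold.
  Marsh: 2 of 6 neighbours < 3, below threshold.
  Newell: 1 of 5 neighbours < 4, below threshold.
Round 4 — no new panics; cascade stops.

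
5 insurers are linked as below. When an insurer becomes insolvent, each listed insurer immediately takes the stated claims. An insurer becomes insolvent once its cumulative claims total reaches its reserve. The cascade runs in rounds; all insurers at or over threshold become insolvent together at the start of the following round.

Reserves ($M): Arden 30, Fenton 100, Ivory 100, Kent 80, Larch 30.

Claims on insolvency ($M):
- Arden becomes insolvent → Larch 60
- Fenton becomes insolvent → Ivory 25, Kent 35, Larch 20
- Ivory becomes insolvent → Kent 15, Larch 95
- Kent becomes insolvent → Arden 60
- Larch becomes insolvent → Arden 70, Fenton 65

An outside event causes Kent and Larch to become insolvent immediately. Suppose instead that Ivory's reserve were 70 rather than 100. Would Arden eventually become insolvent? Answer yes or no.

yes

With Ivory's reserve at 70:
Round 1 — Kent, Larch become insolvent (initial).
  Arden: +60+70 → 130 ≥ 30
  Fenton: +65 → 65 < 100
Round 2 — Arden becomes insolvent.
No further insolvencies.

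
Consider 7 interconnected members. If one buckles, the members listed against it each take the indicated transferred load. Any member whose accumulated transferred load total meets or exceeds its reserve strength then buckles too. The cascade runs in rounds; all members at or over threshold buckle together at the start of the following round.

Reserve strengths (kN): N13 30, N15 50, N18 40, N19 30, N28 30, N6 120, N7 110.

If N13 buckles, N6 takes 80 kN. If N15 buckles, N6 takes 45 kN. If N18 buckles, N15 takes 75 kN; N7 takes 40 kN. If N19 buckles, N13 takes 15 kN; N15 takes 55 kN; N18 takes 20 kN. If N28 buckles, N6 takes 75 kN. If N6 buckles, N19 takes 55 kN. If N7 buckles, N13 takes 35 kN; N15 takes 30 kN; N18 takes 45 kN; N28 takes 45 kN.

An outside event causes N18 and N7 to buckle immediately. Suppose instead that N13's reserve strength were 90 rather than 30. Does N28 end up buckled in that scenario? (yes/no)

With N13's reserve strength at 90:
Round 1 — N18, N7 buckle (initial).
  N13: +35 → 35 < 90
  N15: +75+30 → 105 ≥ 50
  N28: +45 → 45 ≥ 30
Round 2 — N15, N28 buckle.
  N6: +45+75 → 120 ≥ 120
Round 3 — N6 buckles.
  N19: +55 → 55 ≥ 30
Round 4 — N19 buckles.
  N13: +15 → 50 < 90
No further bucklings.

yes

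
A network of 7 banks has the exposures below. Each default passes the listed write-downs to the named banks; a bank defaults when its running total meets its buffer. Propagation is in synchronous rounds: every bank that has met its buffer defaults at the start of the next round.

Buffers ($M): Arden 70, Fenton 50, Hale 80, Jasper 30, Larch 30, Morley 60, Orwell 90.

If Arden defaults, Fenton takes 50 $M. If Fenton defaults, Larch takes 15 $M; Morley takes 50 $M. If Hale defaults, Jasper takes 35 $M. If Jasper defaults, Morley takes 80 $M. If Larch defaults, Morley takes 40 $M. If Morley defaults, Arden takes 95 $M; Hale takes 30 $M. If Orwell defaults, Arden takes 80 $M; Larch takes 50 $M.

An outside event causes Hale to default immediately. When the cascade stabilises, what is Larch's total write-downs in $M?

Round 1 — Hale defaults (initial).
  Jasper: +35 → 35 ≥ 30
Round 2 — Jasper defaults.
  Morley: +80 → 80 ≥ 60
Round 3 — Morley defaults.
  Arden: +95 → 95 ≥ 70
Round 4 — Arden defaults.
  Fenton: +50 → 50 ≥ 50
Round 5 — Fenton defaults.
  Larch: +15 → 15 < 30
No further defaults.

15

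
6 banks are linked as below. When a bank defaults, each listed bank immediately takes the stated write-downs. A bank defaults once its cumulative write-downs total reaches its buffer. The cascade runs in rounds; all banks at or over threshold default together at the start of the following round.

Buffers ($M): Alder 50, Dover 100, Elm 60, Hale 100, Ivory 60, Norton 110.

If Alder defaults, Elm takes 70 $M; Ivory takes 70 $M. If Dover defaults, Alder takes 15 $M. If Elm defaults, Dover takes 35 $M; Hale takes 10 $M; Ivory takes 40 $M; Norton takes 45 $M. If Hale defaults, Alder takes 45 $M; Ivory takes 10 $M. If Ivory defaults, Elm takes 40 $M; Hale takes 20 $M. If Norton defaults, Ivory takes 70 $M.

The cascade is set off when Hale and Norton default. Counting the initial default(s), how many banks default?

Round 1 — Hale, Norton default (initial).
  Alder: +45 → 45 < 50
  Ivory: +10+70 → 80 ≥ 60
Round 2 — Ivory defaults.
  Elm: +40 → 40 < 60
No further defaults.

3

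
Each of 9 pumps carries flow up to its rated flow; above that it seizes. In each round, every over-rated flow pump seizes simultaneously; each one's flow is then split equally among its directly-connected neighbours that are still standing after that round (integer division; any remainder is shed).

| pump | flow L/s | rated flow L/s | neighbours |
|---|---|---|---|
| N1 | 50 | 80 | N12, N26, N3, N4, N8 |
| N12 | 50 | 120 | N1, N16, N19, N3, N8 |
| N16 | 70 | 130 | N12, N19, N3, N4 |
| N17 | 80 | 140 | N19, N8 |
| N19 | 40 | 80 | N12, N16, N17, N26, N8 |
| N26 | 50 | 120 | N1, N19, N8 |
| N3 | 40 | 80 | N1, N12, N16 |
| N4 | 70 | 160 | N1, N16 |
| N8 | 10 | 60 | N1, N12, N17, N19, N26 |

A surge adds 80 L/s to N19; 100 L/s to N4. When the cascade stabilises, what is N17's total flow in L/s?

137

Round 1 — N19 at 120 > 80; N4 at 170 > 160. N19, N4 seize.
  N19 sheds 120 L/s to N12, N16, N17, N26, N8: 24 each.
    N12: 50+24 = 74 ≤ 120
    N16: 70+24 = 94 ≤ 130
    N17: 80+24 = 104 ≤ 140
    N26: 50+24 = 74 ≤ 120
    N8: 10+24 = 34 ≤ 60
  N4 sheds 170 L/s to N1, N16: 85 each.
    N1: 50+85 = 135 > 80
    N16: 94+85 = 179 > 130
Round 2 — N1, N16 seize.
  N1 sheds 135 L/s to N12, N26, N3, N8: 33 each (3 lost).
    N12: 74+33 = 107 ≤ 120
    N26: 74+33 = 107 ≤ 120
    N3: 40+33 = 73 ≤ 80
    N8: 34+33 = 67 > 60
  N16 sheds 179 L/s to N12, N3: 89 each (1 lost).
    N12: 107+89 = 196 > 120
    N3: 73+89 = 162 > 80
Round 3 — N12, N3, N8 seize.
  N12 sheds 196 L/s: no online neighbours, lost.
  N3 sheds 162 L/s: no online neighbours, lost.
  N8 sheds 67 L/s to N17, N26: 33 each (1 lost).
    N17: 104+33 = 137 ≤ 140
    N26: 107+33 = 140 > 120
Round 4 — N26 seizes.
  N26 sheds 140 L/s: no online neighbours, lost.
No further seizures.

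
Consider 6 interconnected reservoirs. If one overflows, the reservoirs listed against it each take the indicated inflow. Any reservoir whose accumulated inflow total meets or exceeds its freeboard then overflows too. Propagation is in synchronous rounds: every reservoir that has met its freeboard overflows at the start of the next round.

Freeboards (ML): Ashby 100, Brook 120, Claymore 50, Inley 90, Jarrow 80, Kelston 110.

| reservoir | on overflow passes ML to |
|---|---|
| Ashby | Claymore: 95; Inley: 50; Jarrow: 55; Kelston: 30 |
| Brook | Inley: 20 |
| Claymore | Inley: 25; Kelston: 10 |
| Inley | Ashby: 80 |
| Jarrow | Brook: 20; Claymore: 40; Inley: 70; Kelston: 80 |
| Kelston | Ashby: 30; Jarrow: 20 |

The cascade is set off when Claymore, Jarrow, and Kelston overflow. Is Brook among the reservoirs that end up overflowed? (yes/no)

Round 1 — Claymore, Jarrow, Kelston overflow (initial).
  Ashby: +30 → 30 < 100
  Brook: +20 → 20 < 120
  Inley: +25+70 → 95 ≥ 90
Round 2 — Inley overflows.
  Ashby: +80 → 110 ≥ 100
Round 3 — Ashby overflows.
No further overflows.

no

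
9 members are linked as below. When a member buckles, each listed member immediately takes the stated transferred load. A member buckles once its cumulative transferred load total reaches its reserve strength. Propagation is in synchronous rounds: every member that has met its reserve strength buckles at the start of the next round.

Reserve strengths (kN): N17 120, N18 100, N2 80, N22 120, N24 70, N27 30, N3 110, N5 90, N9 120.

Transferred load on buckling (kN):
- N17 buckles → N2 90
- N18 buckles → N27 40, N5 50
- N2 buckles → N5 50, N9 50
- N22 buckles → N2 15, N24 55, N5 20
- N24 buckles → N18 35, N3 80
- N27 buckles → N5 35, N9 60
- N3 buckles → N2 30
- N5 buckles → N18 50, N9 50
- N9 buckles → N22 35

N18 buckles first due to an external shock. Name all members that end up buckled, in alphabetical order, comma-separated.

Round 1 — N18 buckles (initial).
  N27: +40 → 40 ≥ 30
  N5: +50 → 50 < 90
Round 2 — N27 buckles.
  N5: +35 → 85 < 90
  N9: +60 → 60 < 120
No further bucklings.

N18, N27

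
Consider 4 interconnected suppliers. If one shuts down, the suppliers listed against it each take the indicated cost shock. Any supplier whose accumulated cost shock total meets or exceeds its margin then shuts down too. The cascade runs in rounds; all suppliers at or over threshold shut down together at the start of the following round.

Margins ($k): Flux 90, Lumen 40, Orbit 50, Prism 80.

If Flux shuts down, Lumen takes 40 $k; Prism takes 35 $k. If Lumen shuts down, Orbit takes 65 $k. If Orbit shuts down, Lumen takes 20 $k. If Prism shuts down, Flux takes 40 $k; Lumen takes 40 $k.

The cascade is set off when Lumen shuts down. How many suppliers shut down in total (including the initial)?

2

Round 1 — Lumen shuts down (initial).
  Orbit: +65 → 65 ≥ 50
Round 2 — Orbit shuts down.
No further shutdowns.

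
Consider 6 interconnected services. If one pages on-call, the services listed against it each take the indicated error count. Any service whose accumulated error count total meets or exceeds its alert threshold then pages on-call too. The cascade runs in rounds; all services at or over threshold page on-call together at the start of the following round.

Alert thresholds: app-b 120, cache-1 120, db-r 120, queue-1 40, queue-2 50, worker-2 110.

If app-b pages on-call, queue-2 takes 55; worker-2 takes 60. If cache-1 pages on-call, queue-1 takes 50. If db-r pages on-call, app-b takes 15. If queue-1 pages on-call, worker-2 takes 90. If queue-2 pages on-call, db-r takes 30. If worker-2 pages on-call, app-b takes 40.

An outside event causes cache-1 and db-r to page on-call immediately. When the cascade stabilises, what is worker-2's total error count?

Round 1 — cache-1, db-r page on-call (initial).
  app-b: +15 → 15 < 120
  queue-1: +50 → 50 ≥ 40
Round 2 — queue-1 pages on-call.
  worker-2: +90 → 90 < 110
No further pages.

90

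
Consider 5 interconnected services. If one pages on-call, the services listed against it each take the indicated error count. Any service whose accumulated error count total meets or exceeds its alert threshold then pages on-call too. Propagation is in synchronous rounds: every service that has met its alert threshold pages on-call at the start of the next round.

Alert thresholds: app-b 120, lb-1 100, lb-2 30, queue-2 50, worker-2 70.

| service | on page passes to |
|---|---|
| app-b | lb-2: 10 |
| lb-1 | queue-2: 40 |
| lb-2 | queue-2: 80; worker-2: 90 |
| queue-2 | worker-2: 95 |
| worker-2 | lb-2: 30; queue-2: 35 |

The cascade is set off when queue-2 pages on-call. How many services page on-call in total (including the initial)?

Round 1 — queue-2 pages on-call (initial).
  worker-2: +95 → 95 ≥ 70
Round 2 — worker-2 pages on-call.
  lb-2: +30 → 30 ≥ 30
Round 3 — lb-2 pages on-call.
No further pages.

3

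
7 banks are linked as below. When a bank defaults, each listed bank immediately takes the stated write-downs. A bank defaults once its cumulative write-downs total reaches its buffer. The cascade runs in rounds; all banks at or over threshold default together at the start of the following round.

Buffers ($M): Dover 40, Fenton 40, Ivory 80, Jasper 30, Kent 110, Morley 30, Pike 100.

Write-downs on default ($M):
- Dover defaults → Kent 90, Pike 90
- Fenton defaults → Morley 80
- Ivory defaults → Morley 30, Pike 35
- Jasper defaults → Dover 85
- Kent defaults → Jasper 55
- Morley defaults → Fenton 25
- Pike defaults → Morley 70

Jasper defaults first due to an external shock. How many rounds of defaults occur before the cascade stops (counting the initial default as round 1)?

Round 1 — Jasper defaults (initial).
  Dover: +85 → 85 ≥ 40
Round 2 — Dover defaults.
  Kent: +90 → 90 < 110
  Pike: +90 → 90 < 100
No further defaults.

2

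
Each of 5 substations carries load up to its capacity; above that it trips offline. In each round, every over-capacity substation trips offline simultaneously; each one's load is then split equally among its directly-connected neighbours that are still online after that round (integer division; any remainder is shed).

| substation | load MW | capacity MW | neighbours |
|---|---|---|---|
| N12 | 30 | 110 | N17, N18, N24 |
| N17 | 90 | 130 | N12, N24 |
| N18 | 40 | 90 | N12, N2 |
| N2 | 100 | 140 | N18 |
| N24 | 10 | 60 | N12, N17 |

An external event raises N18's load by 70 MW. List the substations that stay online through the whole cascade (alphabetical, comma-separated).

N12, N17, N24

Round 1 — N18 at 110 > 90. N18 trips offline.
  N18 sheds 110 MW to N12, N2: 55 each.
    N12: 30+55 = 85 ≤ 110
    N2: 100+55 = 155 > 140
Round 2 — N2 trips offline.
  N2 sheds 155 MW: no online neighbours, lost.
No further trips.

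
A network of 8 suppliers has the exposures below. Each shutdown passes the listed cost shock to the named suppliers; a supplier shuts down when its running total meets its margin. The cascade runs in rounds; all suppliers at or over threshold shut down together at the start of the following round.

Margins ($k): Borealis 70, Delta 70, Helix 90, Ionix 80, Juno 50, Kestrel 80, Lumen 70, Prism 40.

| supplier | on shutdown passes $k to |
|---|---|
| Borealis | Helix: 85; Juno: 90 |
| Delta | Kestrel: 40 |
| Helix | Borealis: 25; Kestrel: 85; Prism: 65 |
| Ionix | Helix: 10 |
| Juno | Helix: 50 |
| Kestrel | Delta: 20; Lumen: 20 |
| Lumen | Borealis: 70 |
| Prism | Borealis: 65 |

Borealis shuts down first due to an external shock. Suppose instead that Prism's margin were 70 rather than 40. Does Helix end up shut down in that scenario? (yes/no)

With Prism's margin at 70:
Round 1 — Borealis shuts down (initial).
  Helix: +85 → 85 < 90
  Juno: +90 → 90 ≥ 50
Round 2 — Juno shuts down.
  Helix: +50 → 135 ≥ 90
Round 3 — Helix shuts down.
  Kestrel: +85 → 85 ≥ 80
  Prism: +65 → 65 < 70
Round 4 — Kestrel shuts down.
  Delta: +20 → 20 < 70
  Lumen: +20 → 20 < 70
No further shutdowns.

yes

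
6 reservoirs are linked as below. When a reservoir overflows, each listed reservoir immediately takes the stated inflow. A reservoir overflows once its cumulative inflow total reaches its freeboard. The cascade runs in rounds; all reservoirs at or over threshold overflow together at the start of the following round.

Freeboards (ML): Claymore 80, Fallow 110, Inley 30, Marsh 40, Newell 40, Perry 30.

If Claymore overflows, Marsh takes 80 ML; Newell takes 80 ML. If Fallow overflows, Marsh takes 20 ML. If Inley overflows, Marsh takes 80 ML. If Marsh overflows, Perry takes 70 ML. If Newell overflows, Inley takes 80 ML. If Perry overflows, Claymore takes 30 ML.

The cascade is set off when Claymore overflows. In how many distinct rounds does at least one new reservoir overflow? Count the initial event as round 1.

Round 1 — Claymore overflows (initial).
  Marsh: +80 → 80 ≥ 40
  Newell: +80 → 80 ≥ 40
Round 2 — Marsh, Newell overflow.
  Inley: +80 → 80 ≥ 30
  Perry: +70 → 70 ≥ 30
Round 3 — Inley, Perry overflow.
No further overflows.

3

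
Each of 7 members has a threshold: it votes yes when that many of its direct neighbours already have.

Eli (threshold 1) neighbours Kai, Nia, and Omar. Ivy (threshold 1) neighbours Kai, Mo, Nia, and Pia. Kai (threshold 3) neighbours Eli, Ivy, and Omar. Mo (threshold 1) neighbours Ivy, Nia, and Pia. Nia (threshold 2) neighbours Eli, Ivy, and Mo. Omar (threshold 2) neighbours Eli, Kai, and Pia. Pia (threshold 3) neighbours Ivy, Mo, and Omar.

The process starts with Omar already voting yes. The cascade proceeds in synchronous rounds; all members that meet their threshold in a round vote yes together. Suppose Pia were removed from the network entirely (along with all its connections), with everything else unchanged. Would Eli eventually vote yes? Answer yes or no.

With Pia removed:
Round 1 — Omar votes yes (initial).
Round 2 — checking thresholds:
  Eli: 1 of 3 neighbours ≥ 1, votes yes.
  Kai: 1 of 3 neighbours < 3, not yet.
Round 3 — no new yes votes; cascade stops.

yes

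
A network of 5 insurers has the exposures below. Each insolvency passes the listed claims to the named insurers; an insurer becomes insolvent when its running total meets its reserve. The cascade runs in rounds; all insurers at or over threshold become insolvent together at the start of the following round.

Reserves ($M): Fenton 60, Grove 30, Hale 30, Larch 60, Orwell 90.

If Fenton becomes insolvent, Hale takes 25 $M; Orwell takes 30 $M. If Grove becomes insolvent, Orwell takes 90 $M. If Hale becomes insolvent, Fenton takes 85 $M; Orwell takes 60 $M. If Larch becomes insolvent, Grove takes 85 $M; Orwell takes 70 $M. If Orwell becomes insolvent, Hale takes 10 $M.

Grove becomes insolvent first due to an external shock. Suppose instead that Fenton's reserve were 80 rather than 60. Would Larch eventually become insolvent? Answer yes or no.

With Fenton's reserve at 80:
Round 1 — Grove becomes insolvent (initial).
  Orwell: +90 → 90 ≥ 90
Round 2 — Orwell becomes insolvent.
  Hale: +10 → 10 < 30
No further insolvencies.

no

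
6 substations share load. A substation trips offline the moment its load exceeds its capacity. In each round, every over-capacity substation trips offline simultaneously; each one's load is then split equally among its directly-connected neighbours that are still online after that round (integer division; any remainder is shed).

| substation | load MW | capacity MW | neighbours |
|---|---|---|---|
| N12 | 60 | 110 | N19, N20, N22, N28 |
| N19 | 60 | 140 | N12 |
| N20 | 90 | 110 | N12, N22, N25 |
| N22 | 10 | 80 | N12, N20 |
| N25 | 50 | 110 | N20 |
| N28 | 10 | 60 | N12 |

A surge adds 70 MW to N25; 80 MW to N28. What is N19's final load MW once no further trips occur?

Round 1 — N25 at 120 > 110; N28 at 90 > 60. N25, N28 trip offline.
  N25 sheds 120 MW to N20: 120 each.
    N20: 90+120 = 210 > 110
  N28 sheds 90 MW to N12: 90 each.
    N12: 60+90 = 150 > 110
Round 2 — N12, N20 trip offline.
  N12 sheds 150 MW to N19, N22: 75 each.
    N19: 60+75 = 135 ≤ 140
    N22: 10+75 = 85 > 80
  N20 sheds 210 MW to N22: 210 each.
    N22: 85+210 = 295 > 80
Round 3 — N22 trips offline.
  N22 sheds 295 MW: no online neighbours, lost.
No further trips.

135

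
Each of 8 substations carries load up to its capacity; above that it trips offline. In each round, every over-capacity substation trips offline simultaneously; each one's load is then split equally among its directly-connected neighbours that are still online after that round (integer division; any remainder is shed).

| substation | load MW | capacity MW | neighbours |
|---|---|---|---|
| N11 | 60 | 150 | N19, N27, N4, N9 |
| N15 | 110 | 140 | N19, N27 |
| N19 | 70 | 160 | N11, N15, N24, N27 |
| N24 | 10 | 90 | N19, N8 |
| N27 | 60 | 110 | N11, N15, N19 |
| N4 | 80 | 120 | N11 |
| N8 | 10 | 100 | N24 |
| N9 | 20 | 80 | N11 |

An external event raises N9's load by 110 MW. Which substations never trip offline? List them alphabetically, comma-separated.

none

Round 1 — N9 at 130 > 80. N9 trips offline.
  N9 sheds 130 MW to N11: 130 each.
    N11: 60+130 = 190 > 150
Round 2 — N11 trips offline.
  N11 sheds 190 MW to N19, N27, N4: 63 each (1 lost).
    N19: 70+63 = 133 ≤ 160
    N27: 60+63 = 123 > 110
    N4: 80+63 = 143 > 120
Round 3 — N27, N4 trip offline.
  N27 sheds 123 MW to N15, N19: 61 each (1 lost).
    N15: 110+61 = 171 > 140
    N19: 133+61 = 194 > 160
  N4 sheds 143 MW: no online neighbours, lost.
Round 4 — N15, N19 trip offline.
  N15 sheds 171 MW: no online neighbours, lost.
  N19 sheds 194 MW to N24: 194 each.
    N24: 10+194 = 204 > 90
Round 5 — N24 trips offline.
  N24 sheds 204 MW to N8: 204 each.
    N8: 10+204 = 214 > 100
Round 6 — N8 trips offline.
  N8 sheds 214 MW: no online neighbours, lost.
No further trips.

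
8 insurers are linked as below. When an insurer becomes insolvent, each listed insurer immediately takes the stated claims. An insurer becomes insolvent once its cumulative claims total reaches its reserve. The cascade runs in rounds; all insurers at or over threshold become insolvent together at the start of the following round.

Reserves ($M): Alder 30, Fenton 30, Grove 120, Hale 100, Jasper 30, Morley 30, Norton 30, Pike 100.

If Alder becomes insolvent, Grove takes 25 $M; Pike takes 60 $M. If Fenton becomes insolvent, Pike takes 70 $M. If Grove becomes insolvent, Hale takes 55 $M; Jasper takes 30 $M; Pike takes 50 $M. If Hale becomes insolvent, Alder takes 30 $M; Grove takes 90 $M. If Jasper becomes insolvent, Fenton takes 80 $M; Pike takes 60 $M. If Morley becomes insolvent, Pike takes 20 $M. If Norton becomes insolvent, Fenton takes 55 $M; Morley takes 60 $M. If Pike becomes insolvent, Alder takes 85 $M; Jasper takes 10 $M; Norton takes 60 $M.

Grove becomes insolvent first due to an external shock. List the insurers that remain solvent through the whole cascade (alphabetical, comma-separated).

Round 1 — Grove becomes insolvent (initial).
  Hale: +55 → 55 < 100
  Jasper: +30 → 30 ≥ 30
  Pike: +50 → 50 < 100
Round 2 — Jasper becomes insolvent.
  Fenton: +80 → 80 ≥ 30
  Pike: +60 → 110 ≥ 100
Round 3 — Fenton, Pike become insolvent.
  Alder: +85 → 85 ≥ 30
  Norton: +60 → 60 ≥ 30
Round 4 — Alder, Norton become insolvent.
  Morley: +60 → 60 ≥ 30
Round 5 — Morley becomes insolvent.
No further insolvencies.

Hale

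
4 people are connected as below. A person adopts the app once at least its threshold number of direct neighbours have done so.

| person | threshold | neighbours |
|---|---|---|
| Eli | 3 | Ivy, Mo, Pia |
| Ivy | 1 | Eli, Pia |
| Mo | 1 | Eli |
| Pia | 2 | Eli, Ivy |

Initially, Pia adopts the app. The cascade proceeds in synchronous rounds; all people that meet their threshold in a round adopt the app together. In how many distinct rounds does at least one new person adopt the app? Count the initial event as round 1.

2

Round 1 — Pia adopts the app (initial).
Round 2 — checking thresholds:
  Eli: 1 of 3 neighbours < 3, below threshold.
  Ivy: 1 of 2 neighbours ≥ 1, adopts the app.
Round 3 — no new adoptions; cascade stops.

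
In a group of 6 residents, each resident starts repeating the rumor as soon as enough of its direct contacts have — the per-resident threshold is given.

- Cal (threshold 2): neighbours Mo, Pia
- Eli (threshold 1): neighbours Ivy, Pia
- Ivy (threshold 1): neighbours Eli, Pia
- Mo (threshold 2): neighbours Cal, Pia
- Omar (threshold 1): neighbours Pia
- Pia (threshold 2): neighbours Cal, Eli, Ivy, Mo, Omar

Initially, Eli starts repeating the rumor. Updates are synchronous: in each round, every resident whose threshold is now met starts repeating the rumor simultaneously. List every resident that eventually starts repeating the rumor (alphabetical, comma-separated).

Eli, Ivy, Omar, Pia

Round 1 — Eli starts repeating the rumor (initial).
Round 2 — checking thresholds:
  Ivy: 1 of 2 neighbours ≥ 1, starts repeating the rumor.
  Pia: 1 of 5 neighbours < 2, below threshold.
Round 3 — checking thresholds:
  Pia: 2 of 5 neighbours ≥ 2, starts repeating the rumor.
Round 4 — checking thresholds:
  Cal: 1 of 2 neighbours < 2, below threshold.
  Mo: 1 of 2 neighbours < 2, below threshold.
  Omar: 1 of 1 neighbours ≥ 1, starts repeating the rumor.
Round 5 — no new spreads; cascade stops.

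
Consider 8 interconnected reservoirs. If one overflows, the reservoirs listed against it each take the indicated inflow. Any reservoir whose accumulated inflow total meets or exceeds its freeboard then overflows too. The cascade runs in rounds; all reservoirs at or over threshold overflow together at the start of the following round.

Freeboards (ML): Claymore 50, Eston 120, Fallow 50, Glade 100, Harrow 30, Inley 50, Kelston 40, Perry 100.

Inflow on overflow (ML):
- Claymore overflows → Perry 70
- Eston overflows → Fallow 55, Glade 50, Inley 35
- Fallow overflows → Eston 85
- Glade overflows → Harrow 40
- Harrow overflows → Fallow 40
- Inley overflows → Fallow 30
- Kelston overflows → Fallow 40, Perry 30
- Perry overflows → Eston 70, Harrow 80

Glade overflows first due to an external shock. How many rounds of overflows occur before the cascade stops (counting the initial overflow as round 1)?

2

Round 1 — Glade overflows (initial).
  Harrow: +40 → 40 ≥ 30
Round 2 — Harrow overflows.
  Fallow: +40 → 40 < 50
No further overflows.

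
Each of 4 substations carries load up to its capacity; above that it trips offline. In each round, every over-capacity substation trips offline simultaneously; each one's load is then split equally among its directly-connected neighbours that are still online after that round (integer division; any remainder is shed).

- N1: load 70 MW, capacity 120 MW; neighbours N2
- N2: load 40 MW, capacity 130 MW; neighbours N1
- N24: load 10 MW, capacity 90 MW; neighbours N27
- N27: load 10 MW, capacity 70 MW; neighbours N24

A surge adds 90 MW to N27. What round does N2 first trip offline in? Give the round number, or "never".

never

Round 1 — N27 at 100 > 70. N27 trips offline.
  N27 sheds 100 MW to N24: 100 each.
    N24: 10+100 = 110 > 90
Round 2 — N24 trips offline.
  N24 sheds 110 MW: no online neighbours, lost.
No further trips.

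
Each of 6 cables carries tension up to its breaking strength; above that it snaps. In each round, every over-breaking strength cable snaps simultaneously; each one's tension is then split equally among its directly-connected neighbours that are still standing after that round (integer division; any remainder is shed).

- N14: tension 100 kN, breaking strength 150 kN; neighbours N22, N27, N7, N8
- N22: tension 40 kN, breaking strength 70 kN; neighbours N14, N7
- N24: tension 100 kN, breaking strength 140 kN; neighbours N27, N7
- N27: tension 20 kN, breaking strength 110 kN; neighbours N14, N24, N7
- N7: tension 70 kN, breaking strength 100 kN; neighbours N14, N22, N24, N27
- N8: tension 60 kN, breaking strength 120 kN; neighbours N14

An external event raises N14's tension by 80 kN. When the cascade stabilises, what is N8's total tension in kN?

Round 1 — N14 at 180 > 150. N14 snaps.
  N14 sheds 180 kN to N22, N27, N7, N8: 45 each.
    N22: 40+45 = 85 > 70
    N27: 20+45 = 65 ≤ 110
    N7: 70+45 = 115 > 100
    N8: 60+45 = 105 ≤ 120
Round 2 — N22, N7 snap.
  N22 sheds 85 kN: no online neighbours, lost.
  N7 sheds 115 kN to N24, N27: 57 each (1 lost).
    N24: 100+57 = 157 > 140
    N27: 65+57 = 122 > 110
Round 3 — N24, N27 snap.
  N24 sheds 157 kN: no online neighbours, lost.
  N27 sheds 122 kN: no online neighbours, lost.
No further breaks.

105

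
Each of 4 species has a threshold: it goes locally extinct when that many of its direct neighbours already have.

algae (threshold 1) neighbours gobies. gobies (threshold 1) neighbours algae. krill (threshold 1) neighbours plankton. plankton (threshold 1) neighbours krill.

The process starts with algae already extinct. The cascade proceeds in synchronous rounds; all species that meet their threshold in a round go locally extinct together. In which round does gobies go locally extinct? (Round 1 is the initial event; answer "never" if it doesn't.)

2

Round 1 — algae goes locally extinct (initial).
Round 2 — checking thresholds:
  gobies: 1 of 1 neighbours ≥ 1, goes locally extinct.
Round 3 — no new extinctions; cascade stops.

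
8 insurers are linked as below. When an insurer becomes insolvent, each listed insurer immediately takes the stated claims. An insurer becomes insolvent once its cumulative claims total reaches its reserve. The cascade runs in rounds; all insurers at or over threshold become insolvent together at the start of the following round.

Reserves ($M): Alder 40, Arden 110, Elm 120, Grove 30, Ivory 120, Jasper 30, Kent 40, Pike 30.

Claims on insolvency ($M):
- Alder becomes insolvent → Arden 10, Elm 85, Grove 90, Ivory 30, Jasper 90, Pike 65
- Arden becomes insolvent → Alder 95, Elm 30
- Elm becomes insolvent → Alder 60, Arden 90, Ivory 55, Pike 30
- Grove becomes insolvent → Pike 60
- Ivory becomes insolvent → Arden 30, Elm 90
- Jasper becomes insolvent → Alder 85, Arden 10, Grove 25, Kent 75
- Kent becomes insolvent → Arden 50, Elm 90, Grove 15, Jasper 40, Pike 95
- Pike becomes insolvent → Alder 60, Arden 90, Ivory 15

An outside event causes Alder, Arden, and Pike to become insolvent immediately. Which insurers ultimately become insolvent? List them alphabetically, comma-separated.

Alder, Arden, Elm, Grove, Jasper, Kent, Pike

Round 1 — Alder, Arden, Pike become insolvent (initial).
  Elm: +85+30 → 115 < 120
  Grove: +90 → 90 ≥ 30
  Ivory: +30+15 → 45 < 120
  Jasper: +90 → 90 ≥ 30
Round 2 — Grove, Jasper become insolvent.
  Kent: +75 → 75 ≥ 40
Round 3 — Kent becomes insolvent.
  Elm: +90 → 205 ≥ 120
Round 4 — Elm becomes insolvent.
  Ivory: +55 → 100 < 120
No further insolvencies.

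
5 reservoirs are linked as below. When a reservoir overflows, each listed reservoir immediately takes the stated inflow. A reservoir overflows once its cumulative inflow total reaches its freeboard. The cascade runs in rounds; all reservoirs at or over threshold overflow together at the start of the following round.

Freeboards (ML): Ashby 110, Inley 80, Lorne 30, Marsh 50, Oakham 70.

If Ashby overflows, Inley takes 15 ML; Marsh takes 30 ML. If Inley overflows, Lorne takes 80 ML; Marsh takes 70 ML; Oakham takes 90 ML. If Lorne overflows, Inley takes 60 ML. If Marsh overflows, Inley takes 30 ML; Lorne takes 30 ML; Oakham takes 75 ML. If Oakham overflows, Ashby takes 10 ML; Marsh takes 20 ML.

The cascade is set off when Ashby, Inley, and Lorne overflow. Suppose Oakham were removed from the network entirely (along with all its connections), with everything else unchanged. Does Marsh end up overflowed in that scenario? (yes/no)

With Oakham removed:
Round 1 — Ashby, Inley, Lorne overflow (initial).
  Marsh: +30+70 → 100 ≥ 50
Round 2 — Marsh overflows.
No further overflows.

yes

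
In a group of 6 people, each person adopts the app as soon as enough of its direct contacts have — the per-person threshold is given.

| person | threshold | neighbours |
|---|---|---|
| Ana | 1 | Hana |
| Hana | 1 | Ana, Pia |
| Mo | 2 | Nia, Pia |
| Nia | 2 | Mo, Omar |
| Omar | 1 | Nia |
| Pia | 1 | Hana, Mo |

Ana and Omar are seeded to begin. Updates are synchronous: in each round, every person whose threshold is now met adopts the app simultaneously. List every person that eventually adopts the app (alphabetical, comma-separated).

Ana, Hana, Omar, Pia

Round 1 — Ana, Omar adopt the app (initial).
Round 2 — checking thresholds:
  Hana: 1 of 2 neighbours ≥ 1, adopts the app.
  Nia: 1 of 2 neighbours < 2, not yet.
Round 3 — checking thresholds:
  Nia: 1 of 2 neighbours < 2, not yet.
  Pia: 1 of 2 neighbours ≥ 1, adopts the app.
Round 4 — no new adoptions; cascade stops.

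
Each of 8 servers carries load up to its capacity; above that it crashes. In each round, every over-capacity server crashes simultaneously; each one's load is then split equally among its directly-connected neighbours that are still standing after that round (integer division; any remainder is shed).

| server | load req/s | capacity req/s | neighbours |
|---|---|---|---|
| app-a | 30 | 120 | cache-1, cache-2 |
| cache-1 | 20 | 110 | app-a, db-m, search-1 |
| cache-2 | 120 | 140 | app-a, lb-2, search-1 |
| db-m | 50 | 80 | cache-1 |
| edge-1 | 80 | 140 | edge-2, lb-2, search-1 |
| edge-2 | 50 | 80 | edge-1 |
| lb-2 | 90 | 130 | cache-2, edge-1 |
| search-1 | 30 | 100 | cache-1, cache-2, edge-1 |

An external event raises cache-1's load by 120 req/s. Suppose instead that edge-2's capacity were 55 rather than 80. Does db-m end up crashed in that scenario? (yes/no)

yes

With edge-2's capacity at 55:
Round 1 — cache-1 at 140 > 110. cache-1 crashes.
  cache-1 sheds 140 req/s to app-a, db-m, search-1: 46 each (2 lost).
    app-a: 30+46 = 76 ≤ 120
    db-m: 50+46 = 96 > 80
    search-1: 30+46 = 76 ≤ 100
Round 2 — db-m crashes.
  db-m sheds 96 req/s: no online neighbours, lost.
No further crashes.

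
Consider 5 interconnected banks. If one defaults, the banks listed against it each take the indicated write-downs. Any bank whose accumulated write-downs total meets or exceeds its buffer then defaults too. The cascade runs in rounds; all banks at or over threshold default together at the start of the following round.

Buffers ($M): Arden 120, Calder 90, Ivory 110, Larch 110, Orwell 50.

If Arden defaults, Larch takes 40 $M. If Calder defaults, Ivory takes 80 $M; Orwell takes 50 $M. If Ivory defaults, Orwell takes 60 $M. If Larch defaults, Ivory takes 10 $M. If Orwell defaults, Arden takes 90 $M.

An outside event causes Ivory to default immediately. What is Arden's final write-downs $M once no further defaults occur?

90

Round 1 — Ivory defaults (initial).
  Orwell: +60 → 60 ≥ 50
Round 2 — Orwell defaults.
  Arden: +90 → 90 < 120
No further defaults.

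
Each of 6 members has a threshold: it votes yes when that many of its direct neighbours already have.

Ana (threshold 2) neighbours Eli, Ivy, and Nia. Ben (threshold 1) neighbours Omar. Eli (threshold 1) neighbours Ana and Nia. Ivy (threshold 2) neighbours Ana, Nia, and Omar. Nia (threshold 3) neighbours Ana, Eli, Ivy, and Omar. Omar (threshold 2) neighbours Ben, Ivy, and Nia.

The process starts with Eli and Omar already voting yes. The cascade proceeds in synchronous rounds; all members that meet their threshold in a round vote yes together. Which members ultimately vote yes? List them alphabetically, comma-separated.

Ben, Eli, Omar

Round 1 — Eli, Omar vote yes (initial).
Round 2 — checking thresholds:
  Ana: 1 of 3 neighbours < 2, below threshold.
  Ben: 1 of 1 neighbours ≥ 1, votes yes.
  Ivy: 1 of 3 neighbours < 2, below threshold.
  Nia: 2 of 4 neighbours < 3, below threshold.
Round 3 — no new yes votes; cascade stops.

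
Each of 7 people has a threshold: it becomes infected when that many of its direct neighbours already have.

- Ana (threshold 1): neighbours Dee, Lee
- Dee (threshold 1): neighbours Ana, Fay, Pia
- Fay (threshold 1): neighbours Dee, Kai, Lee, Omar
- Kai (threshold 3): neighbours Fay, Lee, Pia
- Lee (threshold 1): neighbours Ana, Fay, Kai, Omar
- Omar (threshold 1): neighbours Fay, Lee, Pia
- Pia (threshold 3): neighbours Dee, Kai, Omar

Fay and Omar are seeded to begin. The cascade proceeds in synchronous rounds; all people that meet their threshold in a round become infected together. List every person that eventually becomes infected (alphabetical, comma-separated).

Round 1 — Fay, Omar become infected (initial).
Round 2 — checking thresholds:
  Dee: 1 of 3 neighbours ≥ 1, becomes infected.
  Kai: 1 of 3 neighbours < 3, below threshold.
  Lee: 2 of 4 neighbours ≥ 1, becomes infected.
  Pia: 1 of 3 neighbours < 3, below threshold.
Round 3 — checking thresholds:
  Ana: 2 of 2 neighbours ≥ 1, becomes infected.
  Kai: 2 of 3 neighbours < 3, below threshold.
  Pia: 2 of 3 neighbours < 3, below threshold.
Round 4 — no new infections; cascade stops.

Ana, Dee, Fay, Lee, Omar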